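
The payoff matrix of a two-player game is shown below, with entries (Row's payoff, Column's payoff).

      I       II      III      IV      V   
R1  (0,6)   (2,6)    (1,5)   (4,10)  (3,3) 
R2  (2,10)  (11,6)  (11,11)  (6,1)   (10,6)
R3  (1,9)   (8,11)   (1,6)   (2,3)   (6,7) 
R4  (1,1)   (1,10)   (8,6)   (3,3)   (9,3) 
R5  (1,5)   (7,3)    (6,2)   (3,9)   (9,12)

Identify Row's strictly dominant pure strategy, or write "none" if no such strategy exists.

R2 vs R1: I: 2>0, II: 11>2, III: 11>1, IV: 6>4, V: 10>3.
R2 vs R3: I: 2>1, II: 11>8, III: 11>1, IV: 6>2, V: 10>6.
R2 vs R4: I: 2>1, II: 11>1, III: 11>8, IV: 6>3, V: 10>9.
R2 vs R5: I: 2>1, II: 11>7, III: 11>6, IV: 6>3, V: 10>9.
R2 strictly beats every other strategy against every opponent action, so it is strictly dominant.

R2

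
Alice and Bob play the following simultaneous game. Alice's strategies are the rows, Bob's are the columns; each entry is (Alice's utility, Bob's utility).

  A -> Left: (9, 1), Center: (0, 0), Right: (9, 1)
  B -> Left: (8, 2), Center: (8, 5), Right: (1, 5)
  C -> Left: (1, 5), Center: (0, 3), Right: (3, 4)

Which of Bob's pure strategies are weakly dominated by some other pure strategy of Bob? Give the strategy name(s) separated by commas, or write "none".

Center

Left: no other strategy beats it everywhere (Center at A (1>0); Right at C (5>4)).
Center is weakly dominated by Right (A: 1>0, B: 5=5, C: 4>3).
Right is not dominated — it holds its own against Left at B (5>2); Center at A (1>0).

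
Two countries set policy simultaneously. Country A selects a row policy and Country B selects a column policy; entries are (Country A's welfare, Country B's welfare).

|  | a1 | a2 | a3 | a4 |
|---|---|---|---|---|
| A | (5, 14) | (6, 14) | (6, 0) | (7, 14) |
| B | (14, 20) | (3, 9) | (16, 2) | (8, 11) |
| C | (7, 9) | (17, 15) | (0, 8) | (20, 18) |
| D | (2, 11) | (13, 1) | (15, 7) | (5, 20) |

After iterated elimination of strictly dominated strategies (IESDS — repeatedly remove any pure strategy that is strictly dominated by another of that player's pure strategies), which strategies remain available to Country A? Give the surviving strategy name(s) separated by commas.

Column a3 is eliminated: a1 beats it against every remaining row (A: 14>0, B: 20>2, C: 9>8, D: 11>7).
For Country A, C strictly dominates A on the remaining columns (a1: 7>5, a2: 17>6, a4: 20>7); eliminate A.
Country A's strategy D is strictly dominated by C (a1: 7>2, a2: 17>13, a4: 20>5) and is removed.
Column a2 is eliminated: a4 beats it against every remaining row (B: 11>9, C: 18>15).
Among the remaining strategies, none is strictly dominated by another pure strategy of the same player, so the elimination stops.
Surviving strategies — Country A: {B, C}; Country B: {a1, a4}.

B, C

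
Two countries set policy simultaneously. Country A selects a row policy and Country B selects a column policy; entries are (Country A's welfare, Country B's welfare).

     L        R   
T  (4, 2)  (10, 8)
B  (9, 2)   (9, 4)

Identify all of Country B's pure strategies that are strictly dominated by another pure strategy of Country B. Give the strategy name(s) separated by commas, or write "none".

L

L: dominated, since R does at least as well everywhere (T: 8>2, B: 4>2).
Nothing dominates R: L at T (8>2).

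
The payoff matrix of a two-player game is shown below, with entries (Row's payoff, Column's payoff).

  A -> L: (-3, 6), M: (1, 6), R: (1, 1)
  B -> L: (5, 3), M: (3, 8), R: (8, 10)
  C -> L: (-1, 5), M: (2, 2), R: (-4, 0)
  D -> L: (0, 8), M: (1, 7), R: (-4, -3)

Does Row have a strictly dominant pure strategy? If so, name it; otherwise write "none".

B vs A: L: 5>-3, M: 3>1, R: 8>1.
B vs C: L: 5>-1, M: 3>2, R: 8>-4.
B vs D: L: 5>0, M: 3>1, R: 8>-4.
B strictly beats every other strategy against every opponent action, so it is strictly dominant.

B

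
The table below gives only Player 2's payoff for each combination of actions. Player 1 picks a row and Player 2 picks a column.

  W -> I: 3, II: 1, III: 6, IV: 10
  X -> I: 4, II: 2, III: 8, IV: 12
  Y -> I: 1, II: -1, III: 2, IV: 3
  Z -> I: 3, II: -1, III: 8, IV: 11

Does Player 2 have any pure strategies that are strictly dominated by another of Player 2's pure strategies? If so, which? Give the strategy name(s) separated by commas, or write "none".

I, II, III

I: dominated, since III does at least as well everywhere (W: 6>3, X: 8>4, Y: 2>1, Z: 8>3).
II: dominated, since I does at least as well everywhere (W: 3>1, X: 4>2, Y: 1>-1, Z: 3>-1).
III is strictly dominated by IV (W: 10>6, X: 12>8, Y: 3>2, Z: 11>8).
IV is not dominated — it holds its own against I at W (10>3); II at W (10>1); III at W (10>6).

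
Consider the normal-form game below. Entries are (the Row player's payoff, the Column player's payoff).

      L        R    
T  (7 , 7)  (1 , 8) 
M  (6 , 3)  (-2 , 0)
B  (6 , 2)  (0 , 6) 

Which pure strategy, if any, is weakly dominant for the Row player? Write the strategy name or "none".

T vs M: L: 7>6, R: 1>-2.
T vs B: L: 7>6, R: 1>0.
T is at least as good as every other strategy against every opponent action, so it is weakly dominant.

T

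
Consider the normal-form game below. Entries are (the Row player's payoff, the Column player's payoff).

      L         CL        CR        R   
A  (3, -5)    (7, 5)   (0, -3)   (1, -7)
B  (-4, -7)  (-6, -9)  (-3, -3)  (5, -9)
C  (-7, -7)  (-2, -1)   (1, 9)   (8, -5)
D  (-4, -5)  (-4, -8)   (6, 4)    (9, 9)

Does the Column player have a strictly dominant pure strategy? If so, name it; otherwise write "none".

none

L fails to dominate CL at A (-5<5).
CL fails to dominate L at B (-9<-7).
CR fails to dominate CL at A (-3<5).
R fails to dominate L at A (-7<-5).
No single strategy dominates all the others.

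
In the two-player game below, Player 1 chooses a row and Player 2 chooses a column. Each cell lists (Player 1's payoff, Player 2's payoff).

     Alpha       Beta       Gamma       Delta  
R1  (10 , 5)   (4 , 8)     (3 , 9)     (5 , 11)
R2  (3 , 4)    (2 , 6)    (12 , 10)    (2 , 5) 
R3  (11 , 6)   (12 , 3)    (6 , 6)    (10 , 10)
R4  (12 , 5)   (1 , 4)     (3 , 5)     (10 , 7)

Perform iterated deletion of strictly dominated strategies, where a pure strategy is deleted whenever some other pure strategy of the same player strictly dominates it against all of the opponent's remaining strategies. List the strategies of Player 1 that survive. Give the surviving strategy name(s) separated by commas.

R2, R3, R4

Row R1 is eliminated: R3 beats it against every remaining column (Alpha: 11>10, Beta: 12>4, Gamma: 6>3, Delta: 10>5).
Player 2's strategy Alpha is strictly dominated by Delta (R2: 5>4, R3: 10>6, R4: 7>5) and is removed.
For Player 2, Gamma strictly dominates Beta on the remaining rows (R2: 10>6, R3: 6>3, R4: 5>4); eliminate Beta.
Among the remaining strategies, none is strictly dominated by another pure strategy of the same player, so the elimination stops.
Surviving strategies — Player 1: {R2, R3, R4}; Player 2: {Gamma, Delta}.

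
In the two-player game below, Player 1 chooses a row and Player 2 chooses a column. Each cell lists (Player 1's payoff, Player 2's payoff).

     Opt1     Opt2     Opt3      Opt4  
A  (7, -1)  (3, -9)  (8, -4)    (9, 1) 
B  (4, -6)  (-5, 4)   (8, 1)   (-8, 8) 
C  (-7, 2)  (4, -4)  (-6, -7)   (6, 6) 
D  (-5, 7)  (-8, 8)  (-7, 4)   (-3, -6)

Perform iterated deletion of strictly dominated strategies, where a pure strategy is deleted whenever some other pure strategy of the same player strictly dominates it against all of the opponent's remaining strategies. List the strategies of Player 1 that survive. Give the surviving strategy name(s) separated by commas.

A

For Player 1, A strictly dominates D on the remaining columns (Opt1: 7>-5, Opt2: 3>-8, Opt3: 8>-7, Opt4: 9>-3); eliminate D.
For Player 2, Opt4 strictly dominates Opt1 on the remaining rows (A: 1>-1, B: 8>-6, C: 6>2); eliminate Opt1.
Player 2's strategy Opt2 is strictly dominated by Opt4 (A: 1>-9, B: 8>4, C: 6>-4) and is removed.
Player 1's strategy C is strictly dominated by A (Opt3: 8>-6, Opt4: 9>6) and is removed.
Player 2's strategy Opt3 is strictly dominated by Opt4 (A: 1>-4, B: 8>1) and is removed.
Player 1's strategy B is strictly dominated by A (Opt4: 9>-8) and is removed.
Among the remaining strategies, none is strictly dominated by another pure strategy of the same player, so the elimination stops.
Surviving strategies — Player 1: {A}; Player 2: {Opt4}.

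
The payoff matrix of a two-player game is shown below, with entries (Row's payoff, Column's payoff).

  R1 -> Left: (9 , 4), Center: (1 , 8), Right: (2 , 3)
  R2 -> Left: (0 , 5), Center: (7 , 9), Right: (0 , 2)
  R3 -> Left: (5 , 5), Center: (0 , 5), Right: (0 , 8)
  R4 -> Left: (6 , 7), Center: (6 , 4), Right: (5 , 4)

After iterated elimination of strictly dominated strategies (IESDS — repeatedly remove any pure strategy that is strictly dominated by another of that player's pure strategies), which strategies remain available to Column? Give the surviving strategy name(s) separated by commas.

For Row, R1 strictly dominates R3 on the remaining columns (Left: 9>5, Center: 1>0, Right: 2>0); eliminate R3.
Column's strategy Right is strictly dominated by Left (R1: 4>3, R2: 5>2, R4: 7>4) and is removed.
Among the remaining strategies, none is strictly dominated by another pure strategy of the same player, so the elimination stops.
Surviving strategies — Row: {R1, R2, R4}; Column: {Left, Center}.

Left, Center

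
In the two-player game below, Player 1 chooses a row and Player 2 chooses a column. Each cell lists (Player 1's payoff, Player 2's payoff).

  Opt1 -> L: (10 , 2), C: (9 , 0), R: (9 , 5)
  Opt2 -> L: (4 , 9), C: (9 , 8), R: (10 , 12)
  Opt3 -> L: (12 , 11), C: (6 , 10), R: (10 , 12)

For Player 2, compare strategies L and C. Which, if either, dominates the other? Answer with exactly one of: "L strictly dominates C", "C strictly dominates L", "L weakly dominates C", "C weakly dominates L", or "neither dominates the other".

L strictly dominates C

L's payoffs vs C's, by Player 1's action — Opt1: 2>0, Opt2: 9>8, Opt3: 11>10.
Every comparison favours L, so L strictly dominates C.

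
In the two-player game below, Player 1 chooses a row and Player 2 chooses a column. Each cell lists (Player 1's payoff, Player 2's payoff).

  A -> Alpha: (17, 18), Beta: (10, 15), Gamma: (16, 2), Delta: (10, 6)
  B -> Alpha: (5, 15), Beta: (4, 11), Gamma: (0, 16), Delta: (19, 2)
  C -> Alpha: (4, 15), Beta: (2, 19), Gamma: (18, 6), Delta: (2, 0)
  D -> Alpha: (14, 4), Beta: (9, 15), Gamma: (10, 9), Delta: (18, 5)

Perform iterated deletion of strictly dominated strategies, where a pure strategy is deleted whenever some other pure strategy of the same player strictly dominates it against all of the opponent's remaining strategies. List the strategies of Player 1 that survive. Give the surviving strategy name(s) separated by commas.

A

Column Delta is eliminated: Beta beats it against every remaining row (A: 15>6, B: 11>2, C: 19>0, D: 15>5).
Player 1's strategy B is strictly dominated by A (Alpha: 17>5, Beta: 10>4, Gamma: 16>0) and is removed.
Player 1's strategy D is strictly dominated by A (Alpha: 17>14, Beta: 10>9, Gamma: 16>10) and is removed.
Player 2's strategy Gamma is strictly dominated by Alpha (A: 18>2, C: 15>6) and is removed.
Row C is eliminated: A beats it against every remaining column (Alpha: 17>4, Beta: 10>2).
For Player 2, Alpha strictly dominates Beta on the remaining rows (A: 18>15); eliminate Beta.
Among the remaining strategies, none is strictly dominated by another pure strategy of the same player, so the elimination stops.
Surviving strategies — Player 1: {A}; Player 2: {Alpha}.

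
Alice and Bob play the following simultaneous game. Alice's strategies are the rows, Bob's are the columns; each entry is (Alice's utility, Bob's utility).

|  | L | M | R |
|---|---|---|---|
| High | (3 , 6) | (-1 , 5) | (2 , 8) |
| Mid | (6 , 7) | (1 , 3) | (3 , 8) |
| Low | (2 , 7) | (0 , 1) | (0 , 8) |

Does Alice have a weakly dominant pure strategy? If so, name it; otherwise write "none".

Mid

Mid vs High: L: 6>3, M: 1>-1, R: 3>2.
Mid vs Low: L: 6>2, M: 1>0, R: 3>0.
Mid is at least as good as every other strategy against every opponent action, so it is weakly dominant.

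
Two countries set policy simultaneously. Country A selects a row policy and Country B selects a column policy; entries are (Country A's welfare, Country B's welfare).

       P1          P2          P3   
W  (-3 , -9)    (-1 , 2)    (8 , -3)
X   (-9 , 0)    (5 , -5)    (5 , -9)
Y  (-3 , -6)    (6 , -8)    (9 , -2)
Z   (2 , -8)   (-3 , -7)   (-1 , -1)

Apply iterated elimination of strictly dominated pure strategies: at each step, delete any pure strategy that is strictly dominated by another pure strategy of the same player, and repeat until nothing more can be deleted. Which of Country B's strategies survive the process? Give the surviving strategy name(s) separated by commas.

Row X is eliminated: Y beats it against every remaining column (P1: -3>-9, P2: 6>5, P3: 9>5).
For Country B, P3 strictly dominates P1 on the remaining rows (W: -3>-9, Y: -2>-6, Z: -1>-8); eliminate P1.
For Country A, Y strictly dominates W on the remaining columns (P2: 6>-1, P3: 9>8); eliminate W.
Row Z is eliminated: Y beats it against every remaining column (P2: 6>-3, P3: 9>-1).
Column P2 is eliminated: P3 beats it against every remaining row (Y: -2>-8).
Among the remaining strategies, none is strictly dominated by another pure strategy of the same player, so the elimination stops.
Surviving strategies — Country A: {Y}; Country B: {P3}.

P3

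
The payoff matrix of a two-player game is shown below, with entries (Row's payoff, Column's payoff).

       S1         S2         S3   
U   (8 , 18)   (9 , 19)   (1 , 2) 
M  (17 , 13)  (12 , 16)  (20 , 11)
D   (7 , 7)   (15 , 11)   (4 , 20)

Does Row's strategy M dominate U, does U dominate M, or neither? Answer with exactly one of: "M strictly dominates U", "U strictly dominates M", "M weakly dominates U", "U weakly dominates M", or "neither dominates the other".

Compare M to U across each opponent action: S1: 17>8, S2: 12>9, S3: 20>1.
M gives a strictly higher payoff against each opponent action, so M strictly dominates U.

M strictly dominates U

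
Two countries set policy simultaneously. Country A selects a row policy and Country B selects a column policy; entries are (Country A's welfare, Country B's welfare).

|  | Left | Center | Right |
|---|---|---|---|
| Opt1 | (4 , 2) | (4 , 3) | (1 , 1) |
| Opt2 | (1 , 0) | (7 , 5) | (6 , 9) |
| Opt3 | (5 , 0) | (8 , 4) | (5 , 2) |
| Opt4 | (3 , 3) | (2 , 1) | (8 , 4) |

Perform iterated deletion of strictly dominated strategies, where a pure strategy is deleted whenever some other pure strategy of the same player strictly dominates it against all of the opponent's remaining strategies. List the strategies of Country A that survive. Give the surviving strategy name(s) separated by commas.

For Country A, Opt3 strictly dominates Opt1 on the remaining columns (Left: 5>4, Center: 8>4, Right: 5>1); eliminate Opt1.
Column Left is eliminated: Right beats it against every remaining row (Opt2: 9>0, Opt3: 2>0, Opt4: 4>3).
Among the remaining strategies, none is strictly dominated by another pure strategy of the same player, so the elimination stops.
Surviving strategies — Country A: {Opt2, Opt3, Opt4}; Country B: {Center, Right}.

Opt2, Opt3, Opt4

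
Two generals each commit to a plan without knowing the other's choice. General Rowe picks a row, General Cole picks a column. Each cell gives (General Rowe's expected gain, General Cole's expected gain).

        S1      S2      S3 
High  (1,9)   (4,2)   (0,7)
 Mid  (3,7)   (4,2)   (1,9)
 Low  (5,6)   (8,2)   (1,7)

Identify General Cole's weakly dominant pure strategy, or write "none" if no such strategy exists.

S1 fails to dominate S3 at Mid (7<9).
S2 fails to dominate S1 at High (2<9).
S3 fails to dominate S1 at High (7<9).
No single strategy dominates all the others.

none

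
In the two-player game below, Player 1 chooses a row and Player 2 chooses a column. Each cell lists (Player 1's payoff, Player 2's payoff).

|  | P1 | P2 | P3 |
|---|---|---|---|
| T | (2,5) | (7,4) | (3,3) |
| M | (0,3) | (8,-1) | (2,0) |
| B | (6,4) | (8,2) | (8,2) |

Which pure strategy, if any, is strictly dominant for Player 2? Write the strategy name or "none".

P1

P1 vs P2: T: 5>4, M: 3>-1, B: 4>2.
P1 vs P3: T: 5>3, M: 3>0, B: 4>2.
P1 strictly beats every other strategy against every opponent action, so it is strictly dominant.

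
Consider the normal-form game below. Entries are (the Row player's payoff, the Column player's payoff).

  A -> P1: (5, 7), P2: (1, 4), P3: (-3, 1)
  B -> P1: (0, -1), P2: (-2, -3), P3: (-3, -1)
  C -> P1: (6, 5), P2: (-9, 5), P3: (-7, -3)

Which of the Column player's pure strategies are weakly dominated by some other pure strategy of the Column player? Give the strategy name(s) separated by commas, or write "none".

P1 is not dominated — it holds its own against P2 at A (7>4); P3 at A (7>1).
P1 weakly dominates P2 — A: 7>4, B: -1>-3, C: 5=5.
P3 is weakly dominated by P1 (A: 7>1, B: -1=-1, C: 5>-3).

P2, P3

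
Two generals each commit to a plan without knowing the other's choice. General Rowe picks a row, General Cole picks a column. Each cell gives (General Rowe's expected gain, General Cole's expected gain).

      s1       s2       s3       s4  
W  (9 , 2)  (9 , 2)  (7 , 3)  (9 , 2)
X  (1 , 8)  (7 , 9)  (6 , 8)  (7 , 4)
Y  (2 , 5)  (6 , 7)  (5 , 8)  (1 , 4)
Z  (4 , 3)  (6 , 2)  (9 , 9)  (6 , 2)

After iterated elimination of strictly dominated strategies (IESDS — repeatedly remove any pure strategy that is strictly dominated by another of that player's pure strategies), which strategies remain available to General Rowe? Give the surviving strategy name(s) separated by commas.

For General Rowe, W strictly dominates X on the remaining columns (s1: 9>1, s2: 9>7, s3: 7>6, s4: 9>7); eliminate X.
Row Y is eliminated: W beats it against every remaining column (s1: 9>2, s2: 9>6, s3: 7>5, s4: 9>1).
Column s1 is eliminated: s3 beats it against every remaining row (W: 3>2, Z: 9>3).
For General Cole, s3 strictly dominates s2 on the remaining rows (W: 3>2, Z: 9>2); eliminate s2.
For General Cole, s3 strictly dominates s4 on the remaining rows (W: 3>2, Z: 9>2); eliminate s4.
General Rowe's strategy W is strictly dominated by Z (s3: 9>7) and is removed.
Among the remaining strategies, none is strictly dominated by another pure strategy of the same player, so the elimination stops.
Surviving strategies — General Rowe: {Z}; General Cole: {s3}.

Z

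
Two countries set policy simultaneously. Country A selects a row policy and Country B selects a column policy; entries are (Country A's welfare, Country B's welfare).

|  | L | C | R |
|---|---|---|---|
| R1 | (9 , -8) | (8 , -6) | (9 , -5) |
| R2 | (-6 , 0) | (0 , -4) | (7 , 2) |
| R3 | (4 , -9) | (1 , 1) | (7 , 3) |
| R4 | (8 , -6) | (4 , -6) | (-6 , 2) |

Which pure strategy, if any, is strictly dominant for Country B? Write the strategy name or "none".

R

R vs L: R1: -5>-8, R2: 2>0, R3: 3>-9, R4: 2>-6.
R vs C: R1: -5>-6, R2: 2>-4, R3: 3>1, R4: 2>-6.
R strictly beats every other strategy against every opponent action, so it is strictly dominant.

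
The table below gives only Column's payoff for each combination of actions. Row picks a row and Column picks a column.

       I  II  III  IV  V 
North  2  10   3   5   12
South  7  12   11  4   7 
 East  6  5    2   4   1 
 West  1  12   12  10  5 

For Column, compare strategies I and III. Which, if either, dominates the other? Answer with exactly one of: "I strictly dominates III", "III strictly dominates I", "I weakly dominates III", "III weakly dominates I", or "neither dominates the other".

neither dominates the other

Compare I to III across each opponent action: North: 2<3, South: 7<11, East: 6>2, West: 1<12.
I does better at East but worse at North, South, West; neither strategy dominates the other.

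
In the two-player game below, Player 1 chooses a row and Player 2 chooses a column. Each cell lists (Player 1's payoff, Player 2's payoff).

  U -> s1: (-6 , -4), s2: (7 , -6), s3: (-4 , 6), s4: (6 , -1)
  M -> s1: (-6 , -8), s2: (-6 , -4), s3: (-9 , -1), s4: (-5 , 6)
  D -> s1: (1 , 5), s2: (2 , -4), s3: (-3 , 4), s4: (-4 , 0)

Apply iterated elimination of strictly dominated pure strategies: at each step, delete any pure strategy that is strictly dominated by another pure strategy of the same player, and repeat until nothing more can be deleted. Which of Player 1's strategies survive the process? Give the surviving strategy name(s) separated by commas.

D

Row M is eliminated: D beats it against every remaining column (s1: 1>-6, s2: 2>-6, s3: -3>-9, s4: -4>-5).
Column s2 is eliminated: s1 beats it against every remaining row (U: -4>-6, D: 5>-4).
Player 2's strategy s4 is strictly dominated by s3 (U: 6>-1, D: 4>0) and is removed.
For Player 1, D strictly dominates U on the remaining columns (s1: 1>-6, s3: -3>-4); eliminate U.
Column s3 is eliminated: s1 beats it against every remaining row (D: 5>4).
Among the remaining strategies, none is strictly dominated by another pure strategy of the same player, so the elimination stops.
Surviving strategies — Player 1: {D}; Player 2: {s1}.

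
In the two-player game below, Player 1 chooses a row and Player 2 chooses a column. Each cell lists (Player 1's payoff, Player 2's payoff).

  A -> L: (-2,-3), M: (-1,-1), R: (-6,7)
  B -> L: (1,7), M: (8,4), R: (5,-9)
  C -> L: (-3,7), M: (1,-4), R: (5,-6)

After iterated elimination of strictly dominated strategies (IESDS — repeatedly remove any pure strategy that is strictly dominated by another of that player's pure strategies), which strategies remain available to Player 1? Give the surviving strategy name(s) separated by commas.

B

Row A is eliminated: B beats it against every remaining column (L: 1>-2, M: 8>-1, R: 5>-6).
For Player 2, L strictly dominates M on the remaining rows (B: 7>4, C: 7>-4); eliminate M.
Player 2's strategy R is strictly dominated by L (B: 7>-9, C: 7>-6) and is removed.
Row C is eliminated: B beats it against every remaining column (L: 1>-3).
Among the remaining strategies, none is strictly dominated by another pure strategy of the same player, so the elimination stops.
Surviving strategies — Player 1: {B}; Player 2: {L}.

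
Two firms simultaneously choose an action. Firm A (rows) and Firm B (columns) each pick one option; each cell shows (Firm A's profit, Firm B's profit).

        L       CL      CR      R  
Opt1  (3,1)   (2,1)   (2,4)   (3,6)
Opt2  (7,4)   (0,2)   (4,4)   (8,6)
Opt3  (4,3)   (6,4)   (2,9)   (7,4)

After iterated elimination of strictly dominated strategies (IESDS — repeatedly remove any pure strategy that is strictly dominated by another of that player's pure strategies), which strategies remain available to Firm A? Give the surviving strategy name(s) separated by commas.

Firm B's strategy L is strictly dominated by R (Opt1: 6>1, Opt2: 6>4, Opt3: 4>3) and is removed.
For Firm B, CR strictly dominates CL on the remaining rows (Opt1: 4>1, Opt2: 4>2, Opt3: 9>4); eliminate CL.
Row Opt1 is eliminated: Opt2 beats it against every remaining column (CR: 4>2, R: 8>3).
For Firm A, Opt2 strictly dominates Opt3 on the remaining columns (CR: 4>2, R: 8>7); eliminate Opt3.
Column CR is eliminated: R beats it against every remaining row (Opt2: 6>4).
Among the remaining strategies, none is strictly dominated by another pure strategy of the same player, so the elimination stops.
Surviving strategies — Firm A: {Opt2}; Firm B: {R}.

Opt2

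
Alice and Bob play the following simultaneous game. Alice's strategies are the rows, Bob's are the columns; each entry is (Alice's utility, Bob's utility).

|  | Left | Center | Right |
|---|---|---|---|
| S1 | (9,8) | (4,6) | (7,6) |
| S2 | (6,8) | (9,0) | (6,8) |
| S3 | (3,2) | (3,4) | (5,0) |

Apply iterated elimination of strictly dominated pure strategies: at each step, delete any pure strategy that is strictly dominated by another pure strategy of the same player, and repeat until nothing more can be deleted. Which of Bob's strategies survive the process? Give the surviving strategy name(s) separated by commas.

Alice's strategy S3 is strictly dominated by S1 (Left: 9>3, Center: 4>3, Right: 7>5) and is removed.
Column Center is eliminated: Left beats it against every remaining row (S1: 8>6, S2: 8>0).
For Alice, S1 strictly dominates S2 on the remaining columns (Left: 9>6, Right: 7>6); eliminate S2.
For Bob, Left strictly dominates Right on the remaining rows (S1: 8>6); eliminate Right.
Among the remaining strategies, none is strictly dominated by another pure strategy of the same player, so the elimination stops.
Surviving strategies — Alice: {S1}; Bob: {Left}.

Left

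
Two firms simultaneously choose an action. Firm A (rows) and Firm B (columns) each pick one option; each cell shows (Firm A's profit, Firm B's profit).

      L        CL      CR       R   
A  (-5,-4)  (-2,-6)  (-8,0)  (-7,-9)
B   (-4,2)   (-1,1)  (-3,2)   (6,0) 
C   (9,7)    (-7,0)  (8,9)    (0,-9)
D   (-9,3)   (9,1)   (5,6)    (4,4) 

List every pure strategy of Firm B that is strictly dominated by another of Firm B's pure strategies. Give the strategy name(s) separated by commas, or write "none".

L is not dominated — it holds its own against CL at A (-4>-6); CR at B (2=2); R at A (-4>-9).
L strictly dominates CL — A: -4>-6, B: 2>1, C: 7>0, D: 3>1.
CR: no other strategy beats it everywhere (L at A (0>-4); CL at A (0>-6); R at A (0>-9)).
CR strictly dominates R — A: 0>-9, B: 2>0, C: 9>-9, D: 6>4.

CL, R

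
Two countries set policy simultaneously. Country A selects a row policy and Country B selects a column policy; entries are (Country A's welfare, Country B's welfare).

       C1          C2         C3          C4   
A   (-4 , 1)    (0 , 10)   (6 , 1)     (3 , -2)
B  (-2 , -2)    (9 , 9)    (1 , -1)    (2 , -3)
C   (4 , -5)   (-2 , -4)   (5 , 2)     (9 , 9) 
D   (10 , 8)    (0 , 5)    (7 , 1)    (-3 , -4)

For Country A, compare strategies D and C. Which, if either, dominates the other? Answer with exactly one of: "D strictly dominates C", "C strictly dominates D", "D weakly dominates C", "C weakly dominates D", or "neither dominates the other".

neither dominates the other

Compare D to C across every action of Country B: C1: 10>4, C2: 0>-2, C3: 7>5, C4: -3<9.
D does better at C1, C2, C3 but worse at C4; neither strategy dominates the other.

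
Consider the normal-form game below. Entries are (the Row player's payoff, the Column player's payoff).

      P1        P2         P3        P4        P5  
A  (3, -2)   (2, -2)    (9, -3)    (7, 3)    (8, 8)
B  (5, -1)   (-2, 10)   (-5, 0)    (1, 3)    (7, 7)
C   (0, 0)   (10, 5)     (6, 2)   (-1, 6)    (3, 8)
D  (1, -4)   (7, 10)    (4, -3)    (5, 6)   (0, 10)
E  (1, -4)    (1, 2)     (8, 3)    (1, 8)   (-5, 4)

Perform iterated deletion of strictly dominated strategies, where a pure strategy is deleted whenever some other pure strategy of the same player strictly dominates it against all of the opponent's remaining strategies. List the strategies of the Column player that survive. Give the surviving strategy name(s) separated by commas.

The Row player's strategy E is strictly dominated by A (P1: 3>1, P2: 2>1, P3: 9>8, P4: 7>1, P5: 8>-5) and is removed.
Column P1 is eliminated: P4 beats it against every remaining row (A: 3>-2, B: 3>-1, C: 6>0, D: 6>-4).
For the Row player, A strictly dominates B on the remaining columns (P2: 2>-2, P3: 9>-5, P4: 7>1, P5: 8>7); eliminate B.
Column P3 is eliminated: P2 beats it against every remaining row (A: -2>-3, C: 5>2, D: 10>-3).
Column P4 is eliminated: P5 beats it against every remaining row (A: 8>3, C: 8>6, D: 10>6).
For the Row player, C strictly dominates D on the remaining columns (P2: 10>7, P5: 3>0); eliminate D.
The Column player's strategy P2 is strictly dominated by P5 (A: 8>-2, C: 8>5) and is removed.
The Row player's strategy C is strictly dominated by A (P5: 8>3) and is removed.
Among the remaining strategies, none is strictly dominated by another pure strategy of the same player, so the elimination stops.
Surviving strategies — the Row player: {A}; the Column player: {P5}.

P5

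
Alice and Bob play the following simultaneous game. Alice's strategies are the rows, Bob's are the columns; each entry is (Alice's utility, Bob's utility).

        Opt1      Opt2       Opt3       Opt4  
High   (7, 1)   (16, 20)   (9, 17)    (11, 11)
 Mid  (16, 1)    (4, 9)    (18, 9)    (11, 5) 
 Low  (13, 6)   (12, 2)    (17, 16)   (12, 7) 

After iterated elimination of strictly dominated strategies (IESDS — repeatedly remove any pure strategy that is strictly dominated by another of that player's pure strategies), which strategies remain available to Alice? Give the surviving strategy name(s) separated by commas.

For Bob, Opt3 strictly dominates Opt1 on the remaining rows (High: 17>1, Mid: 9>1, Low: 16>6); eliminate Opt1.
Column Opt4 is eliminated: Opt3 beats it against every remaining row (High: 17>11, Mid: 9>5, Low: 16>7).
Among the remaining strategies, none is strictly dominated by another pure strategy of the same player, so the elimination stops.
Surviving strategies — Alice: {High, Mid, Low}; Bob: {Opt2, Opt3}.

High, Mid, Low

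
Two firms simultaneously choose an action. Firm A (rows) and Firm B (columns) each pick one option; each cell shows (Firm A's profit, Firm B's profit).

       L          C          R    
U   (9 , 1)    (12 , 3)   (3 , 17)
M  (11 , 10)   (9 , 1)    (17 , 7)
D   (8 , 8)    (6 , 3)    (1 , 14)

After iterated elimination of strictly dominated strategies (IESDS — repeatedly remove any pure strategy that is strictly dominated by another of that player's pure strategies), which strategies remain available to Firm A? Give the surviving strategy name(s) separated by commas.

Firm A's strategy D is strictly dominated by U (L: 9>8, C: 12>6, R: 3>1) and is removed.
Firm B's strategy C is strictly dominated by R (U: 17>3, M: 7>1) and is removed.
Row U is eliminated: M beats it against every remaining column (L: 11>9, R: 17>3).
Column R is eliminated: L beats it against every remaining row (M: 10>7).
Among the remaining strategies, none is strictly dominated by another pure strategy of the same player, so the elimination stops.
Surviving strategies — Firm A: {M}; Firm B: {L}.

M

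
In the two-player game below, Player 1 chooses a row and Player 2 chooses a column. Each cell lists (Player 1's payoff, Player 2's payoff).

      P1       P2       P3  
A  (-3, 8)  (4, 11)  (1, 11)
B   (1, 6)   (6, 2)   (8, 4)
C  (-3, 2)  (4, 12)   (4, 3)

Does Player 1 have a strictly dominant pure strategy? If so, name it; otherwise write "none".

B

B vs A: P1: 1>-3, P2: 6>4, P3: 8>1.
B vs C: P1: 1>-3, P2: 6>4, P3: 8>4.
B strictly beats every other strategy against every opponent action, so it is strictly dominant.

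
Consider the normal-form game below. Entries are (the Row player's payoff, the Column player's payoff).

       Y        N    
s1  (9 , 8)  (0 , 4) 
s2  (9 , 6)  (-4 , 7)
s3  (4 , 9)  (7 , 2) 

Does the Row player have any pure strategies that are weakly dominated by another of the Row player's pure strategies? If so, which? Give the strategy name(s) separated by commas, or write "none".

s2

s1: no other strategy beats it everywhere (s2 at N (0>-4); s3 at Y (9>4)).
s2 is weakly dominated by s1 (Y: 9=9, N: 0>-4).
Nothing dominates s3: s1 at N (7>0); s2 at N (7>-4).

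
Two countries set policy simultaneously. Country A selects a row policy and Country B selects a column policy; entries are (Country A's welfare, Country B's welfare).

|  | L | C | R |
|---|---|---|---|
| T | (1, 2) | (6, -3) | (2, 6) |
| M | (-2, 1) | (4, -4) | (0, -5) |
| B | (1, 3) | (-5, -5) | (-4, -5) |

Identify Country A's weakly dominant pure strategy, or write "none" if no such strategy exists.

T vs M: L: 1>-2, C: 6>4, R: 2>0.
T vs B: L: 1=1, C: 6>-5, R: 2>-4.
T is at least as good as every other strategy against every opponent action, so it is weakly dominant.

T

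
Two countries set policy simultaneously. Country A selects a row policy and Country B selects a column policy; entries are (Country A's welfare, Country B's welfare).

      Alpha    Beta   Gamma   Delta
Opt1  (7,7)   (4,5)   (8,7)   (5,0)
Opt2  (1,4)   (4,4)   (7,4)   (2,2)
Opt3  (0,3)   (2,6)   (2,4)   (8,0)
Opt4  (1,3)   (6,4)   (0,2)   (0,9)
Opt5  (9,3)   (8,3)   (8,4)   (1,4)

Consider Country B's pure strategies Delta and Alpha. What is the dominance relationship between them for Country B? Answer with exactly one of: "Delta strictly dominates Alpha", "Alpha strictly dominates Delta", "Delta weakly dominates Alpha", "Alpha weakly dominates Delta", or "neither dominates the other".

neither dominates the other

Compare Delta to Alpha across every action of Country A: Opt1: 0<7, Opt2: 2<4, Opt3: 0<3, Opt4: 9>3, Opt5: 4>3.
Delta does better at Opt4, Opt5 but worse at Opt1, Opt2, Opt3; neither strategy dominates the other.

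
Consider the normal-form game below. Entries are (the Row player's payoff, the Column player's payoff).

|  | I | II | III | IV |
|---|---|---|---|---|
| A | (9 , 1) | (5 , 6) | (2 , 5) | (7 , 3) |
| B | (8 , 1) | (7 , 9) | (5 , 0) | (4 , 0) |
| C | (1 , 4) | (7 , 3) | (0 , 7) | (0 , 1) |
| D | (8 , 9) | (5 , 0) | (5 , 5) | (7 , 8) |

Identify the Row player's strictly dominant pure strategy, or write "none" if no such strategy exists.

none

A fails to dominate B at II (5<7).
B fails to dominate A at I (8<9).
C fails to dominate A at I (1<9).
D fails to dominate A at I (8<9).
No single strategy dominates all the others.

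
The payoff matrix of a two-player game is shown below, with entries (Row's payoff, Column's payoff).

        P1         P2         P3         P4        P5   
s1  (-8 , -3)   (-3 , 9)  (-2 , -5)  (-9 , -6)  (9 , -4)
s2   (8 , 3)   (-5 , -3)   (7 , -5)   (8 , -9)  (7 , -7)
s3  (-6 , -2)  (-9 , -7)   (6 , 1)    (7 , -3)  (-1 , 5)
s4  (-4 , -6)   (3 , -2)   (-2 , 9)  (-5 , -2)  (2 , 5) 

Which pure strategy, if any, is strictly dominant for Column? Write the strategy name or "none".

none

P1 fails to dominate P2 at s1 (-3<9).
P2 fails to dominate P1 at s2 (-3<3).
P3 fails to dominate P1 at s1 (-5<-3).
P4 fails to dominate P1 at s1 (-6<-3).
P5 fails to dominate P1 at s1 (-4<-3).
No single strategy dominates all the others.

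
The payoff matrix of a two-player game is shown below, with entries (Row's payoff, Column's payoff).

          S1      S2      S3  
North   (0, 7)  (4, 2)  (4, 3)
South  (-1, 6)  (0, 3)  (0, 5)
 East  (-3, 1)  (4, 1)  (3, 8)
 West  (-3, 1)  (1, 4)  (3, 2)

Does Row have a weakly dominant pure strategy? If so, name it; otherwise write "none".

North

North vs South: S1: 0>-1, S2: 4>0, S3: 4>0.
North vs East: S1: 0>-3, S2: 4=4, S3: 4>3.
North vs West: S1: 0>-3, S2: 4>1, S3: 4>3.
North is at least as good as every other strategy against every opponent action, so it is weakly dominant.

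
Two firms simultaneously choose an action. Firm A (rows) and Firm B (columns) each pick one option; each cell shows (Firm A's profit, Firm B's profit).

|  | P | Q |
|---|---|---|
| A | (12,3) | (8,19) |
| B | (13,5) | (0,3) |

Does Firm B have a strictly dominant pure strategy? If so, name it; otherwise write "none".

P fails to dominate Q at A (3<19).
Q fails to dominate P at B (3<5).
No single strategy dominates all the others.

none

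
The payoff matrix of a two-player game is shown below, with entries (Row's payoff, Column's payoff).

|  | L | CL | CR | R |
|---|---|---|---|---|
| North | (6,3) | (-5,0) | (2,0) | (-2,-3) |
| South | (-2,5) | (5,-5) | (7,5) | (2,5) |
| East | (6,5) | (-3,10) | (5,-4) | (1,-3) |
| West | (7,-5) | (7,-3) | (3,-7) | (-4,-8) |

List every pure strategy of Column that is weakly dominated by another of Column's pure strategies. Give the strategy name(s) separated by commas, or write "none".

CR, R

L is not dominated — it holds its own against CL at North (3>0); CR at North (3>0); R at North (3>-3).
CL: no other strategy beats it everywhere (L at East (10>5); CR at East (10>-4); R at North (0>-3)).
CR: dominated, since L does at least as well everywhere (North: 3>0, South: 5=5, East: 5>-4, West: -5>-7).
L weakly dominates R — North: 3>-3, South: 5=5, East: 5>-3, West: -5>-8.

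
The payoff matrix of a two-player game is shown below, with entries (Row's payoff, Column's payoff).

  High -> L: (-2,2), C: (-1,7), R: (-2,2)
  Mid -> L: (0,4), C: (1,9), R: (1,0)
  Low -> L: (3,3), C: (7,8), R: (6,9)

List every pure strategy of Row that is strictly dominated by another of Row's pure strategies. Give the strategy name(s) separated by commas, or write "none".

High, Mid

High: dominated, since Mid does at least as well everywhere (L: 0>-2, C: 1>-1, R: 1>-2).
Mid is strictly dominated by Low (L: 3>0, C: 7>1, R: 6>1).
Nothing dominates Low: High at L (3>-2); Mid at L (3>0).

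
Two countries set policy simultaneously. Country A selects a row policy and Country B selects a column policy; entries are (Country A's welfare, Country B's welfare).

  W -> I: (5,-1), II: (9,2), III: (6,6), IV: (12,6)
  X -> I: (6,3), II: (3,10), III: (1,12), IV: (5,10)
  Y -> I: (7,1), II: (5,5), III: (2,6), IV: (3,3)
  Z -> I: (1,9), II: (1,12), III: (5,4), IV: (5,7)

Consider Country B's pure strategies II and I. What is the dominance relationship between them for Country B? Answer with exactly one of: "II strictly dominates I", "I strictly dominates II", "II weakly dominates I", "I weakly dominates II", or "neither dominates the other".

II strictly dominates I

Compare II to I across every action of Country A: W: 2>-1, X: 10>3, Y: 5>1, Z: 12>9.
II gives a strictly higher payoff against every action of Country A, so II strictly dominates I.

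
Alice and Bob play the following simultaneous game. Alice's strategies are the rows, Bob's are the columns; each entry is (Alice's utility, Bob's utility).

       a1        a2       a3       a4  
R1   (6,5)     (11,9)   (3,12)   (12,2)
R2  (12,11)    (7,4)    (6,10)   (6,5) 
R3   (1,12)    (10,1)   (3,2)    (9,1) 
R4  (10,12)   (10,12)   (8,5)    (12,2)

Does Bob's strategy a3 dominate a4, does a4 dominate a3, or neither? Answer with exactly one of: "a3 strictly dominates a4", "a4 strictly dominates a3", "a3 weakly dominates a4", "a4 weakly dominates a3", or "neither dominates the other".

a3 strictly dominates a4

a3's payoffs vs a4's, by Alice's action — R1: 12>2, R2: 10>5, R3: 2>1, R4: 5>2.
a3 gives a strictly higher payoff against each choice by Alice, so a3 strictly dominates a4.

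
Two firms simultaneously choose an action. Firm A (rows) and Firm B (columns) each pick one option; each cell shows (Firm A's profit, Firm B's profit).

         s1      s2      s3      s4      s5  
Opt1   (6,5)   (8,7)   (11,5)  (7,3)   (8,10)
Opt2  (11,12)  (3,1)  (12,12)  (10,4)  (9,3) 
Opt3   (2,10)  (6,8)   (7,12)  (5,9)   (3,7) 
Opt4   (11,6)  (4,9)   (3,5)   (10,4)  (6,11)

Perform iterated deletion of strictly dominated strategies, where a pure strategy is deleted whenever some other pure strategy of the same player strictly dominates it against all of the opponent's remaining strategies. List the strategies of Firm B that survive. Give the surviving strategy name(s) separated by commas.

s1, s3, s5

Row Opt3 is eliminated: Opt1 beats it against every remaining column (s1: 6>2, s2: 8>6, s3: 11>7, s4: 7>5, s5: 8>3).
For Firm B, s5 strictly dominates s2 on the remaining rows (Opt1: 10>7, Opt2: 3>1, Opt4: 11>9); eliminate s2.
Firm A's strategy Opt1 is strictly dominated by Opt2 (s1: 11>6, s3: 12>11, s4: 10>7, s5: 9>8) and is removed.
For Firm B, s1 strictly dominates s4 on the remaining rows (Opt2: 12>4, Opt4: 6>4); eliminate s4.
Among the remaining strategies, none is strictly dominated by another pure strategy of the same player, so the elimination stops.
Surviving strategies — Firm A: {Opt2, Opt4}; Firm B: {s1, s3, s5}.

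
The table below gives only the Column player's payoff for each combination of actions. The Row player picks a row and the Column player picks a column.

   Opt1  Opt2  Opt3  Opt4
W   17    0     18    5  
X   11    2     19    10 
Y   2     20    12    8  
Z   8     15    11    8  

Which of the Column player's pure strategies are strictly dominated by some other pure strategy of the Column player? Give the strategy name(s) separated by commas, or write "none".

Opt1 is strictly dominated by Opt3 (W: 18>17, X: 19>11, Y: 12>2, Z: 11>8).
Nothing dominates Opt2: Opt1 at Y (20>2); Opt3 at Y (20>12); Opt4 at Y (20>8).
Nothing dominates Opt3: Opt1 at W (18>17); Opt2 at W (18>0); Opt4 at W (18>5).
Opt4 is strictly dominated by Opt3 (W: 18>5, X: 19>10, Y: 12>8, Z: 11>8).

Opt1, Opt4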